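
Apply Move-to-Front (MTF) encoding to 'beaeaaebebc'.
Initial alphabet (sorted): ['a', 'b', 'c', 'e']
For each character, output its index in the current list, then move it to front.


MTF encoding:
'b': index 1 in ['a', 'b', 'c', 'e'] -> ['b', 'a', 'c', 'e']
'e': index 3 in ['b', 'a', 'c', 'e'] -> ['e', 'b', 'a', 'c']
'a': index 2 in ['e', 'b', 'a', 'c'] -> ['a', 'e', 'b', 'c']
'e': index 1 in ['a', 'e', 'b', 'c'] -> ['e', 'a', 'b', 'c']
'a': index 1 in ['e', 'a', 'b', 'c'] -> ['a', 'e', 'b', 'c']
'a': index 0 in ['a', 'e', 'b', 'c'] -> ['a', 'e', 'b', 'c']
'e': index 1 in ['a', 'e', 'b', 'c'] -> ['e', 'a', 'b', 'c']
'b': index 2 in ['e', 'a', 'b', 'c'] -> ['b', 'e', 'a', 'c']
'e': index 1 in ['b', 'e', 'a', 'c'] -> ['e', 'b', 'a', 'c']
'b': index 1 in ['e', 'b', 'a', 'c'] -> ['b', 'e', 'a', 'c']
'c': index 3 in ['b', 'e', 'a', 'c'] -> ['c', 'b', 'e', 'a']


Output: [1, 3, 2, 1, 1, 0, 1, 2, 1, 1, 3]


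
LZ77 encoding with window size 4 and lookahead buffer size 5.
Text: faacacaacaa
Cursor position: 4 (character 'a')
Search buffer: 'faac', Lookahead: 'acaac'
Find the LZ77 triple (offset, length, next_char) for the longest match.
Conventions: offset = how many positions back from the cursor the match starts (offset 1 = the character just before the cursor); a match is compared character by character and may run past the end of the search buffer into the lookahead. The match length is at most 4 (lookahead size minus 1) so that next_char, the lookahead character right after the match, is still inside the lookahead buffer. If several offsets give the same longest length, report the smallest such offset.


Try each offset into the search buffer:
  offset=1 (pos 3, char 'c'): match length 0
  offset=2 (pos 2, char 'a'): match length 3
  offset=3 (pos 1, char 'a'): match length 1
  offset=4 (pos 0, char 'f'): match length 0
Longest match has length 3 at offset 2.
next_char = character at position 4 + 3 = 7 -> 'a'

Best match: offset=2, length=3 (matching 'aca' starting at position 2)
LZ77 triple: (2, 3, 'a')


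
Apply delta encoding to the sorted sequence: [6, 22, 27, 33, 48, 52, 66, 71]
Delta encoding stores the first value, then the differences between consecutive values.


First value: 6
Deltas:
  22 - 6 = 16
  27 - 22 = 5
  33 - 27 = 6
  48 - 33 = 15
  52 - 48 = 4
  66 - 52 = 14
  71 - 66 = 5


Delta encoded: [6, 16, 5, 6, 15, 4, 14, 5]


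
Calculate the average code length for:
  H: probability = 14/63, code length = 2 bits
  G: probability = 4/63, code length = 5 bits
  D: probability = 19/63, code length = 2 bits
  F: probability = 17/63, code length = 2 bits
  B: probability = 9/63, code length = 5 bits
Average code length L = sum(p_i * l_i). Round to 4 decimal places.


Weighted contributions p_i * l_i:
  H: (14/63) * 2 = 28/63
  G: (4/63) * 5 = 20/63
  D: (19/63) * 2 = 38/63
  F: (17/63) * 2 = 34/63
  B: (9/63) * 5 = 45/63
Sum = (28 + 20 + 38 + 34 + 45)/63 = 165/63

L = 165/63 = 2.6190 bits/symbol


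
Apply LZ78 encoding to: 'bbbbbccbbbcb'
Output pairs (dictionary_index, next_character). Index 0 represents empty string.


LZ78 encoding steps:
Dictionary: {0: ''}
Step 1: w='' (idx 0), next='b' -> output (0, 'b'), add 'b' as idx 1
Step 2: w='b' (idx 1), next='b' -> output (1, 'b'), add 'bb' as idx 2
Step 3: w='bb' (idx 2), next='c' -> output (2, 'c'), add 'bbc' as idx 3
Step 4: w='' (idx 0), next='c' -> output (0, 'c'), add 'c' as idx 4
Step 5: w='bb' (idx 2), next='b' -> output (2, 'b'), add 'bbb' as idx 5
Step 6: w='c' (idx 4), next='b' -> output (4, 'b'), add 'cb' as idx 6


Encoded: [(0, 'b'), (1, 'b'), (2, 'c'), (0, 'c'), (2, 'b'), (4, 'b')]


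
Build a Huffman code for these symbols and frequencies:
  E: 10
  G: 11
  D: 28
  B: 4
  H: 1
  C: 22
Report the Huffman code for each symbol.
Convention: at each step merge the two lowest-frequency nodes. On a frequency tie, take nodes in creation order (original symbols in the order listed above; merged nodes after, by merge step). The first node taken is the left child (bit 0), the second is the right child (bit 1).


Huffman tree construction:
Step 1: Merge H(1) + B(4) = 5
Step 2: Merge (H+B)(5) + E(10) = 15
Step 3: Merge G(11) + ((H+B)+E)(15) = 26
Step 4: Merge C(22) + (G+((H+B)+E))(26) = 48
Step 5: Merge D(28) + (C+(G+((H+B)+E)))(48) = 76
Read each symbol's code off the tree from the root (left child = 0, right child = 1).

Codes:
  E: 1111 (length 4)
  G: 110 (length 3)
  D: 0 (length 1)
  B: 11101 (length 5)
  H: 11100 (length 5)
  C: 10 (length 2)
Average code length: 170/76 = 2.2368 bits/symbol


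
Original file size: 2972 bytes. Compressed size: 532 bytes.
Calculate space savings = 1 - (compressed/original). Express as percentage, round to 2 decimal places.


ratio = compressed/original = 532/2972 = 0.179004
savings = 1 - ratio = 1 - 0.179004 = 0.820996
as a percentage: 0.820996 * 100 = 82.1%

Space savings = 1 - 532/2972 = 82.1%


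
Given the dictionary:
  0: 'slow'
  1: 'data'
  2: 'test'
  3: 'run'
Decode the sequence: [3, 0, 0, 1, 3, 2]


Look up each index in the dictionary:
  3 -> 'run'
  0 -> 'slow'
  0 -> 'slow'
  1 -> 'data'
  3 -> 'run'
  2 -> 'test'

Decoded: "run slow slow data run test"


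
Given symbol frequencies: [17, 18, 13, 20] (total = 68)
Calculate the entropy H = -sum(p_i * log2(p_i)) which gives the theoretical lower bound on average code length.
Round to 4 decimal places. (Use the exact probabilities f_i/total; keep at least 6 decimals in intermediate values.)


Per-symbol terms -p_i * log2(p_i) with p_i = f_i/68:
  p = 17/68 = 0.250000: log2(p) = -2.000000, -p*log2(p) = 0.500000
  p = 18/68 = 0.264706: log2(p) = -1.917538, -p*log2(p) = 0.507584
  p = 13/68 = 0.191176: log2(p) = -2.387023, -p*log2(p) = 0.456343
  p = 20/68 = 0.294118: log2(p) = -1.765535, -p*log2(p) = 0.519275
H = 0.500000 + 0.507584 + 0.456343 + 0.519275 = 1.983202

H = 1.9832 bits/symbol


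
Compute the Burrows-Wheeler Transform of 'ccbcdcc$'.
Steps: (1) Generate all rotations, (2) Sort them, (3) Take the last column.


Rotations (sorted):
  0: $ccbcdcc -> last char: c
  1: bcdcc$cc -> last char: c
  2: c$ccbcdc -> last char: c
  3: cbcdcc$c -> last char: c
  4: cc$ccbcd -> last char: d
  5: ccbcdcc$ -> last char: $
  6: cdcc$ccb -> last char: b
  7: dcc$ccbc -> last char: c


BWT = ccccd$bc


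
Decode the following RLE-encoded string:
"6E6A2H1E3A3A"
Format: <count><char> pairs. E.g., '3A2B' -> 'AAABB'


Expanding each <count><char> pair:
  6E -> 'EEEEEE'
  6A -> 'AAAAAA'
  2H -> 'HH'
  1E -> 'E'
  3A -> 'AAA'
  3A -> 'AAA'

Decoded = EEEEEEAAAAAAHHEAAAAAA


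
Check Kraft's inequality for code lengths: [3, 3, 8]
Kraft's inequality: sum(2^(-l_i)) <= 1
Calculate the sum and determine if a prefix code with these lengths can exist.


Sum = 2^(-3) + 2^(-3) + 2^(-8)
    = 0.125 + 0.125 + 0.00390625
    = 65/256 = 0.25390625
Since 0.25390625 <= 1, Kraft's inequality IS satisfied.
A prefix code with these lengths CAN exist.

Kraft sum = 0.25390625. Satisfied.


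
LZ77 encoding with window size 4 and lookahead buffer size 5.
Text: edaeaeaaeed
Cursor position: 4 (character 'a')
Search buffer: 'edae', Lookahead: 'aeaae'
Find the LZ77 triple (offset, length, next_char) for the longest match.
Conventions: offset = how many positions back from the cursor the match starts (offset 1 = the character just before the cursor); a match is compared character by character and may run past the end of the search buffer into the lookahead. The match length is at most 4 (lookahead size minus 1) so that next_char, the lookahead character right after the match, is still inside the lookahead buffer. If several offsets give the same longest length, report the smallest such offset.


Try each offset into the search buffer:
  offset=1 (pos 3, char 'e'): match length 0
  offset=2 (pos 2, char 'a'): match length 3
  offset=3 (pos 1, char 'd'): match length 0
  offset=4 (pos 0, char 'e'): match length 0
Longest match has length 3 at offset 2.
next_char = character at position 4 + 3 = 7 -> 'a'

Best match: offset=2, length=3 (matching 'aea' starting at position 2)
LZ77 triple: (2, 3, 'a')


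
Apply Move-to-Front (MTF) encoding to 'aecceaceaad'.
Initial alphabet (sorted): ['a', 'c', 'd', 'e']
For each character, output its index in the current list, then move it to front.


MTF encoding:
'a': index 0 in ['a', 'c', 'd', 'e'] -> ['a', 'c', 'd', 'e']
'e': index 3 in ['a', 'c', 'd', 'e'] -> ['e', 'a', 'c', 'd']
'c': index 2 in ['e', 'a', 'c', 'd'] -> ['c', 'e', 'a', 'd']
'c': index 0 in ['c', 'e', 'a', 'd'] -> ['c', 'e', 'a', 'd']
'e': index 1 in ['c', 'e', 'a', 'd'] -> ['e', 'c', 'a', 'd']
'a': index 2 in ['e', 'c', 'a', 'd'] -> ['a', 'e', 'c', 'd']
'c': index 2 in ['a', 'e', 'c', 'd'] -> ['c', 'a', 'e', 'd']
'e': index 2 in ['c', 'a', 'e', 'd'] -> ['e', 'c', 'a', 'd']
'a': index 2 in ['e', 'c', 'a', 'd'] -> ['a', 'e', 'c', 'd']
'a': index 0 in ['a', 'e', 'c', 'd'] -> ['a', 'e', 'c', 'd']
'd': index 3 in ['a', 'e', 'c', 'd'] -> ['d', 'a', 'e', 'c']


Output: [0, 3, 2, 0, 1, 2, 2, 2, 2, 0, 3]


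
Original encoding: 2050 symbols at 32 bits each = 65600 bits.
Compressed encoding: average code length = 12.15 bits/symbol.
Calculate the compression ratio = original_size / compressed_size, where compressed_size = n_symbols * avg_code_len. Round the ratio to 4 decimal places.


original_size = n_symbols * orig_bits = 2050 * 32 = 65600 bits
compressed_size = n_symbols * avg_code_len = 2050 * 12.15 = 24907.5 bits
ratio = original_size / compressed_size = 65600 / 24907.5 = 2.6337

Compression ratio = 2.6337


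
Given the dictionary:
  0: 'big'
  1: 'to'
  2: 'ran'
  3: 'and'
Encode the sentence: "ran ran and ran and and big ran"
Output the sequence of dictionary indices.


Look up each word in the dictionary:
  'ran' -> 2
  'ran' -> 2
  'and' -> 3
  'ran' -> 2
  'and' -> 3
  'and' -> 3
  'big' -> 0
  'ran' -> 2

Encoded: [2, 2, 3, 2, 3, 3, 0, 2]


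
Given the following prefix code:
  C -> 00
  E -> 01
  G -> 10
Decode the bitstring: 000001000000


Decoding step by step:
Bits 00 -> C
Bits 00 -> C
Bits 01 -> E
Bits 00 -> C
Bits 00 -> C
Bits 00 -> C


Decoded message: CCECCC


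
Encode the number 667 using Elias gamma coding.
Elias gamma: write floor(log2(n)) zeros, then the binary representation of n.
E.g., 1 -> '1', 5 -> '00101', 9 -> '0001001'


num_bits = floor(log2(667)) + 1 = 10
leading_zeros = num_bits - 1 = 9
binary(667) = 1010011011

Elias gamma(667) = '000000000' + '1010011011' = 0000000001010011011 (19 bits)


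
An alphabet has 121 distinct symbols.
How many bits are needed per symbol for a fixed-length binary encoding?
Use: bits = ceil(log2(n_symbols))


log2(121) = 6.9189
Bracket: 2^6 = 64 < 121 <= 2^7 = 128
So ceil(log2(121)) = 7

bits = ceil(log2(121)) = ceil(6.9189) = 7 bits


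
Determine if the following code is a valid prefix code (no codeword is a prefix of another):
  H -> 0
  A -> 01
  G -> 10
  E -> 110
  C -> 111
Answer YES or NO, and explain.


Checking each pair (does one codeword prefix another?):
  H='0' vs A='01': prefix -- VIOLATION

NO -- this is NOT a valid prefix code. H (0) is a prefix of A (01).


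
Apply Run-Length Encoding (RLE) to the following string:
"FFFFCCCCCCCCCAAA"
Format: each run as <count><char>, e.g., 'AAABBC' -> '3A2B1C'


Scanning runs left to right:
  i=0: run of 'F' x 4 -> '4F'
  i=4: run of 'C' x 9 -> '9C'
  i=13: run of 'A' x 3 -> '3A'

RLE = 4F9C3A


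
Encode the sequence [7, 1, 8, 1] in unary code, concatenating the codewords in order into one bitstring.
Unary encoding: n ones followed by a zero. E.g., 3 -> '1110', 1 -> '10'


Encode each number as n ones followed by a terminating 0:
  7 -> 11111110 (8 bits)
  1 -> 10 (2 bits)
  8 -> 111111110 (9 bits)
  1 -> 10 (2 bits)
Total length = 8 + 2 + 9 + 2 = 21 bits.

Unary([7, 1, 8, 1]) = 111111101011111111010 (21 bits)


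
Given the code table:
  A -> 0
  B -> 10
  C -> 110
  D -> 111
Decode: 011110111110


Decoding:
0 -> A
111 -> D
10 -> B
111 -> D
110 -> C


Result: ADBDC


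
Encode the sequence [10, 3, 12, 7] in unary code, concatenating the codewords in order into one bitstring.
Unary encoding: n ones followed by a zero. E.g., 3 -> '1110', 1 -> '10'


Encode each number as n ones followed by a terminating 0:
  10 -> 11111111110 (11 bits)
  3 -> 1110 (4 bits)
  12 -> 1111111111110 (13 bits)
  7 -> 11111110 (8 bits)
Total length = 11 + 4 + 13 + 8 = 36 bits.

Unary([10, 3, 12, 7]) = 111111111101110111111111111011111110 (36 bits)


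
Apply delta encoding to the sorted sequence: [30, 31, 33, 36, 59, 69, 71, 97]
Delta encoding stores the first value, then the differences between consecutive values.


First value: 30
Deltas:
  31 - 30 = 1
  33 - 31 = 2
  36 - 33 = 3
  59 - 36 = 23
  69 - 59 = 10
  71 - 69 = 2
  97 - 71 = 26


Delta encoded: [30, 1, 2, 3, 23, 10, 2, 26]


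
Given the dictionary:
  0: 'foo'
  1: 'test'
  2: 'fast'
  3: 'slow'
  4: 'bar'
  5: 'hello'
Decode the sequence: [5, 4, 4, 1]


Look up each index in the dictionary:
  5 -> 'hello'
  4 -> 'bar'
  4 -> 'bar'
  1 -> 'test'

Decoded: "hello bar bar test"


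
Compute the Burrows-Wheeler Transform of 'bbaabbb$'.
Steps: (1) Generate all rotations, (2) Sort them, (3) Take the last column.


Rotations (sorted):
  0: $bbaabbb -> last char: b
  1: aabbb$bb -> last char: b
  2: abbb$bba -> last char: a
  3: b$bbaabb -> last char: b
  4: baabbb$b -> last char: b
  5: bb$bbaab -> last char: b
  6: bbaabbb$ -> last char: $
  7: bbb$bbaa -> last char: a


BWT = bbabbb$a


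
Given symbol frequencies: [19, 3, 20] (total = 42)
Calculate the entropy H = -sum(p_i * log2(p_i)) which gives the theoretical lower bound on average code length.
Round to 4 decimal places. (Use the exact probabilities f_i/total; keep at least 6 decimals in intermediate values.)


Per-symbol terms -p_i * log2(p_i) with p_i = f_i/42:
  p = 19/42 = 0.452381: log2(p) = -1.144390, -p*log2(p) = 0.517700
  p = 3/42 = 0.071429: log2(p) = -3.807355, -p*log2(p) = 0.271954
  p = 20/42 = 0.476190: log2(p) = -1.070389, -p*log2(p) = 0.509709
H = 0.517700 + 0.271954 + 0.509709 = 1.299363

H = 1.2994 bits/symbol


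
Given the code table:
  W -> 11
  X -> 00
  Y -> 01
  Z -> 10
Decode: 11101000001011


Decoding:
11 -> W
10 -> Z
10 -> Z
00 -> X
00 -> X
10 -> Z
11 -> W


Result: WZZXXZW


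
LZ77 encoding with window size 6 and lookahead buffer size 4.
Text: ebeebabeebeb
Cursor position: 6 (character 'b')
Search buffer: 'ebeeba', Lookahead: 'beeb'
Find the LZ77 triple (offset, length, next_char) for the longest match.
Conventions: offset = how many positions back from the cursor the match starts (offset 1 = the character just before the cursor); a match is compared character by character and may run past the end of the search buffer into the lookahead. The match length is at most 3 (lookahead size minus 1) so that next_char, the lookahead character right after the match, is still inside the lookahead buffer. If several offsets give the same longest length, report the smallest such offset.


Try each offset into the search buffer:
  offset=1 (pos 5, char 'a'): match length 0
  offset=2 (pos 4, char 'b'): match length 1
  offset=3 (pos 3, char 'e'): match length 0
  offset=4 (pos 2, char 'e'): match length 0
  offset=5 (pos 1, char 'b'): match length 3
  offset=6 (pos 0, char 'e'): match length 0
Longest match has length 3 at offset 5.
next_char = character at position 6 + 3 = 9 -> 'b'

Best match: offset=5, length=3 (matching 'bee' starting at position 1)
LZ77 triple: (5, 3, 'b')


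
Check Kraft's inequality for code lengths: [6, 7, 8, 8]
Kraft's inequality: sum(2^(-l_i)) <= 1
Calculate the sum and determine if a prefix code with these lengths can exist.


Sum = 2^(-6) + 2^(-7) + 2^(-8) + 2^(-8)
    = 0.015625 + 0.0078125 + 0.00390625 + 0.00390625
    = 8/256 = 0.03125
Since 0.03125 <= 1, Kraft's inequality IS satisfied.
A prefix code with these lengths CAN exist.

Kraft sum = 0.03125. Satisfied.


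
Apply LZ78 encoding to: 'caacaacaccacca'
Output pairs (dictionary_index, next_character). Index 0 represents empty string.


LZ78 encoding steps:
Dictionary: {0: ''}
Step 1: w='' (idx 0), next='c' -> output (0, 'c'), add 'c' as idx 1
Step 2: w='' (idx 0), next='a' -> output (0, 'a'), add 'a' as idx 2
Step 3: w='a' (idx 2), next='c' -> output (2, 'c'), add 'ac' as idx 3
Step 4: w='a' (idx 2), next='a' -> output (2, 'a'), add 'aa' as idx 4
Step 5: w='c' (idx 1), next='a' -> output (1, 'a'), add 'ca' as idx 5
Step 6: w='c' (idx 1), next='c' -> output (1, 'c'), add 'cc' as idx 6
Step 7: w='ac' (idx 3), next='c' -> output (3, 'c'), add 'acc' as idx 7
Step 8: w='a' (idx 2), end of input -> output (2, '')


Encoded: [(0, 'c'), (0, 'a'), (2, 'c'), (2, 'a'), (1, 'a'), (1, 'c'), (3, 'c'), (2, '')]


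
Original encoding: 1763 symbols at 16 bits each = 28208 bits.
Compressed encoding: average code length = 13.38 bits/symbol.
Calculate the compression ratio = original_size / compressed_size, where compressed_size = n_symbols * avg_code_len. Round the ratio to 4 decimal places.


original_size = n_symbols * orig_bits = 1763 * 16 = 28208 bits
compressed_size = n_symbols * avg_code_len = 1763 * 13.38 = 23588.94 bits
ratio = original_size / compressed_size = 28208 / 23588.94 = 1.1958

Compression ratio = 1.1958


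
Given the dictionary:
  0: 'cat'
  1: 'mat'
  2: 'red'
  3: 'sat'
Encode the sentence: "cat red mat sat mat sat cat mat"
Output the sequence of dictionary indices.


Look up each word in the dictionary:
  'cat' -> 0
  'red' -> 2
  'mat' -> 1
  'sat' -> 3
  'mat' -> 1
  'sat' -> 3
  'cat' -> 0
  'mat' -> 1

Encoded: [0, 2, 1, 3, 1, 3, 0, 1]


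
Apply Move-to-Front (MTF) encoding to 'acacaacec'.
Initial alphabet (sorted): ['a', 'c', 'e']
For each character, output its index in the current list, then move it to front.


MTF encoding:
'a': index 0 in ['a', 'c', 'e'] -> ['a', 'c', 'e']
'c': index 1 in ['a', 'c', 'e'] -> ['c', 'a', 'e']
'a': index 1 in ['c', 'a', 'e'] -> ['a', 'c', 'e']
'c': index 1 in ['a', 'c', 'e'] -> ['c', 'a', 'e']
'a': index 1 in ['c', 'a', 'e'] -> ['a', 'c', 'e']
'a': index 0 in ['a', 'c', 'e'] -> ['a', 'c', 'e']
'c': index 1 in ['a', 'c', 'e'] -> ['c', 'a', 'e']
'e': index 2 in ['c', 'a', 'e'] -> ['e', 'c', 'a']
'c': index 1 in ['e', 'c', 'a'] -> ['c', 'e', 'a']


Output: [0, 1, 1, 1, 1, 0, 1, 2, 1]


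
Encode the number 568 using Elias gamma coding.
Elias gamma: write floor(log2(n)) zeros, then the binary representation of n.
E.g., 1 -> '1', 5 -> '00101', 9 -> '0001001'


num_bits = floor(log2(568)) + 1 = 10
leading_zeros = num_bits - 1 = 9
binary(568) = 1000111000

Elias gamma(568) = '000000000' + '1000111000' = 0000000001000111000 (19 bits)


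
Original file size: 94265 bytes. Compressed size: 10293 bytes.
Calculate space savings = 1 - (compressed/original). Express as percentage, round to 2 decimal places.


ratio = compressed/original = 10293/94265 = 0.109192
savings = 1 - ratio = 1 - 0.109192 = 0.890808
as a percentage: 0.890808 * 100 = 89.08%

Space savings = 1 - 10293/94265 = 89.08%


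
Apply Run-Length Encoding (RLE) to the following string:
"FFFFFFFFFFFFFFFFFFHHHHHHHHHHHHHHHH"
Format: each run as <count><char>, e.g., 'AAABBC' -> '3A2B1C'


Scanning runs left to right:
  i=0: run of 'F' x 18 -> '18F'
  i=18: run of 'H' x 16 -> '16H'

RLE = 18F16H


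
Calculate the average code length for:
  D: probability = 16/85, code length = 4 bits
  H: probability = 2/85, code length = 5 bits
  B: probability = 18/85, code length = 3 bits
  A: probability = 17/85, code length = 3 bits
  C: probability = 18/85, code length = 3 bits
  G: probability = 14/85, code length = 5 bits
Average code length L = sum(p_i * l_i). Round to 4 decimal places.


Weighted contributions p_i * l_i:
  D: (16/85) * 4 = 64/85
  H: (2/85) * 5 = 10/85
  B: (18/85) * 3 = 54/85
  A: (17/85) * 3 = 51/85
  C: (18/85) * 3 = 54/85
  G: (14/85) * 5 = 70/85
Sum = (64 + 10 + 54 + 51 + 54 + 70)/85 = 303/85

L = 303/85 = 3.5647 bits/symbol


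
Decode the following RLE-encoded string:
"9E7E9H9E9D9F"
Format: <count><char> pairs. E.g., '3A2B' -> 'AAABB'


Expanding each <count><char> pair:
  9E -> 'EEEEEEEEE'
  7E -> 'EEEEEEE'
  9H -> 'HHHHHHHHH'
  9E -> 'EEEEEEEEE'
  9D -> 'DDDDDDDDD'
  9F -> 'FFFFFFFFF'

Decoded = EEEEEEEEEEEEEEEEHHHHHHHHHEEEEEEEEEDDDDDDDDDFFFFFFFFF


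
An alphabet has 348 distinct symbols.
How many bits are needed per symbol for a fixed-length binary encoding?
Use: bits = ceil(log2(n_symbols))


log2(348) = 8.4429
Bracket: 2^8 = 256 < 348 <= 2^9 = 512
So ceil(log2(348)) = 9

bits = ceil(log2(348)) = ceil(8.4429) = 9 bits


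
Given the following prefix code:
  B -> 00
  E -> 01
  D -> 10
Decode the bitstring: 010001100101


Decoding step by step:
Bits 01 -> E
Bits 00 -> B
Bits 01 -> E
Bits 10 -> D
Bits 01 -> E
Bits 01 -> E


Decoded message: EBEDEE


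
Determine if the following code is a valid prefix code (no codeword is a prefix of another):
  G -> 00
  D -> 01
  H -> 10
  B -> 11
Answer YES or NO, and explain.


Checking each pair (does one codeword prefix another?):
  G='00' vs D='01': no prefix
  G='00' vs H='10': no prefix
  G='00' vs B='11': no prefix
  D='01' vs G='00': no prefix
  D='01' vs H='10': no prefix
  D='01' vs B='11': no prefix
  H='10' vs G='00': no prefix
  H='10' vs D='01': no prefix
  H='10' vs B='11': no prefix
  B='11' vs G='00': no prefix
  B='11' vs D='01': no prefix
  B='11' vs H='10': no prefix
No violation found over all pairs.

YES -- this is a valid prefix code. No codeword is a prefix of any other codeword.


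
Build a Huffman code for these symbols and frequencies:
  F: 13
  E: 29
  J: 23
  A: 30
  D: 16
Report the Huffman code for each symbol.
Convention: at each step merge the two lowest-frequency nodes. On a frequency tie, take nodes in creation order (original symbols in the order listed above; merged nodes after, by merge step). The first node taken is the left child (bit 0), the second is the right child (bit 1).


Huffman tree construction:
Step 1: Merge F(13) + D(16) = 29
Step 2: Merge J(23) + E(29) = 52
Step 3: Merge (F+D)(29) + A(30) = 59
Step 4: Merge (J+E)(52) + ((F+D)+A)(59) = 111
Read each symbol's code off the tree from the root (left child = 0, right child = 1).

Codes:
  F: 100 (length 3)
  E: 01 (length 2)
  J: 00 (length 2)
  A: 11 (length 2)
  D: 101 (length 3)
Average code length: 251/111 = 2.2613 bits/symbol


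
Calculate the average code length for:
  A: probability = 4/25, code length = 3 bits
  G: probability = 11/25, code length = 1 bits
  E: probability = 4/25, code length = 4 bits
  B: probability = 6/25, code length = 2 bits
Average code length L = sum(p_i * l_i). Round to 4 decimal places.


Weighted contributions p_i * l_i:
  A: (4/25) * 3 = 12/25
  G: (11/25) * 1 = 11/25
  E: (4/25) * 4 = 16/25
  B: (6/25) * 2 = 12/25
Sum = (12 + 11 + 16 + 12)/25 = 51/25

L = 51/25 = 2.0400 bits/symbol


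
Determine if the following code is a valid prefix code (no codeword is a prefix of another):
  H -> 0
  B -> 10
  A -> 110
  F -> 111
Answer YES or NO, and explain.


Checking each pair (does one codeword prefix another?):
  H='0' vs B='10': no prefix
  H='0' vs A='110': no prefix
  H='0' vs F='111': no prefix
  B='10' vs H='0': no prefix
  B='10' vs A='110': no prefix
  B='10' vs F='111': no prefix
  A='110' vs H='0': no prefix
  A='110' vs B='10': no prefix
  A='110' vs F='111': no prefix
  F='111' vs H='0': no prefix
  F='111' vs B='10': no prefix
  F='111' vs A='110': no prefix
No violation found over all pairs.

YES -- this is a valid prefix code. No codeword is a prefix of any other codeword.


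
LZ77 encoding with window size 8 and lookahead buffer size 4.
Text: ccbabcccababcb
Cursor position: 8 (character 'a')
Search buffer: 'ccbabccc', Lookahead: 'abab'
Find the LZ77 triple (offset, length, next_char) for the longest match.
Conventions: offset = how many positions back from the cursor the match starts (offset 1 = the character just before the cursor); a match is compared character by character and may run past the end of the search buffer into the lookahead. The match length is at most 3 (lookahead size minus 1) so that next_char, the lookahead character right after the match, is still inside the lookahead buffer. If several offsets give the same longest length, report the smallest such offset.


Try each offset into the search buffer:
  offset=1 (pos 7, char 'c'): match length 0
  offset=2 (pos 6, char 'c'): match length 0
  offset=3 (pos 5, char 'c'): match length 0
  offset=4 (pos 4, char 'b'): match length 0
  offset=5 (pos 3, char 'a'): match length 2
  offset=6 (pos 2, char 'b'): match length 0
  offset=7 (pos 1, char 'c'): match length 0
  offset=8 (pos 0, char 'c'): match length 0
Longest match has length 2 at offset 5.
next_char = character at position 8 + 2 = 10 -> 'a'

Best match: offset=5, length=2 (matching 'ab' starting at position 3)
LZ77 triple: (5, 2, 'a')


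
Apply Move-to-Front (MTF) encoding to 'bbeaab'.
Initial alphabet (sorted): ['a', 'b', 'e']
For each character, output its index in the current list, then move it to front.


MTF encoding:
'b': index 1 in ['a', 'b', 'e'] -> ['b', 'a', 'e']
'b': index 0 in ['b', 'a', 'e'] -> ['b', 'a', 'e']
'e': index 2 in ['b', 'a', 'e'] -> ['e', 'b', 'a']
'a': index 2 in ['e', 'b', 'a'] -> ['a', 'e', 'b']
'a': index 0 in ['a', 'e', 'b'] -> ['a', 'e', 'b']
'b': index 2 in ['a', 'e', 'b'] -> ['b', 'a', 'e']


Output: [1, 0, 2, 2, 0, 2]


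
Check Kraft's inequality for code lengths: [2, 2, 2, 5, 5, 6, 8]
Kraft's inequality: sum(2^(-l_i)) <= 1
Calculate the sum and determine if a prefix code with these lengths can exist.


Sum = 2^(-2) + 2^(-2) + 2^(-2) + 2^(-5) + 2^(-5) + 2^(-6) + 2^(-8)
    = 0.25 + 0.25 + 0.25 + 0.03125 + 0.03125 + 0.015625 + 0.00390625
    = 213/256 = 0.83203125
Since 0.83203125 <= 1, Kraft's inequality IS satisfied.
A prefix code with these lengths CAN exist.

Kraft sum = 0.83203125. Satisfied.


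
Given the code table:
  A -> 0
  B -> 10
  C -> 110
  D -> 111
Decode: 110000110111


Decoding:
110 -> C
0 -> A
0 -> A
0 -> A
110 -> C
111 -> D


Result: CAAACD


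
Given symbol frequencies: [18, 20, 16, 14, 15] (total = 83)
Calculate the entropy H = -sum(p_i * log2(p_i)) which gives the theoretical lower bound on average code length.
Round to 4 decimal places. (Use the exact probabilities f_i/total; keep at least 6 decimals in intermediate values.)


Per-symbol terms -p_i * log2(p_i) with p_i = f_i/83:
  p = 18/83 = 0.216867: log2(p) = -2.205114, -p*log2(p) = 0.478218
  p = 20/83 = 0.240964: log2(p) = -2.053111, -p*log2(p) = 0.494726
  p = 16/83 = 0.192771: log2(p) = -2.375039, -p*log2(p) = 0.457839
  p = 14/83 = 0.168675: log2(p) = -2.567685, -p*log2(p) = 0.433103
  p = 15/83 = 0.180723: log2(p) = -2.468149, -p*log2(p) = 0.446051
H = 0.478218 + 0.494726 + 0.457839 + 0.433103 + 0.446051 = 2.309937

H = 2.3099 bits/symbol


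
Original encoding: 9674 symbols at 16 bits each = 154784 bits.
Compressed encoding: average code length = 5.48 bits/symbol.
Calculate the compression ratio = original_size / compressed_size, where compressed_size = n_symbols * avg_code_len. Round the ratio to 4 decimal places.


original_size = n_symbols * orig_bits = 9674 * 16 = 154784 bits
compressed_size = n_symbols * avg_code_len = 9674 * 5.48 = 53013.52 bits
ratio = original_size / compressed_size = 154784 / 53013.52 = 2.9197

Compression ratio = 2.9197


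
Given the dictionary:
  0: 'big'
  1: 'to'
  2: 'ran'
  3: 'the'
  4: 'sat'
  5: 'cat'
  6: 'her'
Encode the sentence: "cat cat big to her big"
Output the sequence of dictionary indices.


Look up each word in the dictionary:
  'cat' -> 5
  'cat' -> 5
  'big' -> 0
  'to' -> 1
  'her' -> 6
  'big' -> 0

Encoded: [5, 5, 0, 1, 6, 0]


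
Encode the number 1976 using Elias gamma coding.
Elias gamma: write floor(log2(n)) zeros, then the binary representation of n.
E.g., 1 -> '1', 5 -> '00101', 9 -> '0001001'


num_bits = floor(log2(1976)) + 1 = 11
leading_zeros = num_bits - 1 = 10
binary(1976) = 11110111000

Elias gamma(1976) = '0000000000' + '11110111000' = 000000000011110111000 (21 bits)


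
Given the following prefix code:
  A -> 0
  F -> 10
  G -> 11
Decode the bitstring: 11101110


Decoding step by step:
Bits 11 -> G
Bits 10 -> F
Bits 11 -> G
Bits 10 -> F


Decoded message: GFGF


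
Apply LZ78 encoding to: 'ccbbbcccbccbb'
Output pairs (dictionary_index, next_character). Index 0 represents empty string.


LZ78 encoding steps:
Dictionary: {0: ''}
Step 1: w='' (idx 0), next='c' -> output (0, 'c'), add 'c' as idx 1
Step 2: w='c' (idx 1), next='b' -> output (1, 'b'), add 'cb' as idx 2
Step 3: w='' (idx 0), next='b' -> output (0, 'b'), add 'b' as idx 3
Step 4: w='b' (idx 3), next='c' -> output (3, 'c'), add 'bc' as idx 4
Step 5: w='c' (idx 1), next='c' -> output (1, 'c'), add 'cc' as idx 5
Step 6: w='bc' (idx 4), next='c' -> output (4, 'c'), add 'bcc' as idx 6
Step 7: w='b' (idx 3), next='b' -> output (3, 'b'), add 'bb' as idx 7


Encoded: [(0, 'c'), (1, 'b'), (0, 'b'), (3, 'c'), (1, 'c'), (4, 'c'), (3, 'b')]


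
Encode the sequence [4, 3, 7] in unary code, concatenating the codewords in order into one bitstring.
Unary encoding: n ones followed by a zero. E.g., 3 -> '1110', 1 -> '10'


Encode each number as n ones followed by a terminating 0:
  4 -> 11110 (5 bits)
  3 -> 1110 (4 bits)
  7 -> 11111110 (8 bits)
Total length = 5 + 4 + 8 = 17 bits.

Unary([4, 3, 7]) = 11110111011111110 (17 bits)


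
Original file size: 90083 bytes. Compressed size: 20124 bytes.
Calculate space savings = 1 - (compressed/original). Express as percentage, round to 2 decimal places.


ratio = compressed/original = 20124/90083 = 0.223394
savings = 1 - ratio = 1 - 0.223394 = 0.776606
as a percentage: 0.776606 * 100 = 77.66%

Space savings = 1 - 20124/90083 = 77.66%


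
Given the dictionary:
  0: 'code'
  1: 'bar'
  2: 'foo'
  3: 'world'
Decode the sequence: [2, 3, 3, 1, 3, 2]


Look up each index in the dictionary:
  2 -> 'foo'
  3 -> 'world'
  3 -> 'world'
  1 -> 'bar'
  3 -> 'world'
  2 -> 'foo'

Decoded: "foo world world bar world foo"


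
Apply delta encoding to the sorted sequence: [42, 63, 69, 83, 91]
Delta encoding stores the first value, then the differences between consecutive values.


First value: 42
Deltas:
  63 - 42 = 21
  69 - 63 = 6
  83 - 69 = 14
  91 - 83 = 8


Delta encoded: [42, 21, 6, 14, 8]


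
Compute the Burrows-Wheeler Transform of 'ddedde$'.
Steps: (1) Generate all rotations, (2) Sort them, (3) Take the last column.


Rotations (sorted):
  0: $ddedde -> last char: e
  1: dde$dde -> last char: e
  2: ddedde$ -> last char: $
  3: de$dded -> last char: d
  4: dedde$d -> last char: d
  5: e$ddedd -> last char: d
  6: edde$dd -> last char: d


BWT = ee$dddd


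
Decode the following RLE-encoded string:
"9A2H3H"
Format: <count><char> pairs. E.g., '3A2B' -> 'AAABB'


Expanding each <count><char> pair:
  9A -> 'AAAAAAAAA'
  2H -> 'HH'
  3H -> 'HHH'

Decoded = AAAAAAAAAHHHHH


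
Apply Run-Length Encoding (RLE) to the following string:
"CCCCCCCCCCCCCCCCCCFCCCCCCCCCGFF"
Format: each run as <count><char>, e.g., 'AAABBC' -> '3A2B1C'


Scanning runs left to right:
  i=0: run of 'C' x 18 -> '18C'
  i=18: run of 'F' x 1 -> '1F'
  i=19: run of 'C' x 9 -> '9C'
  i=28: run of 'G' x 1 -> '1G'
  i=29: run of 'F' x 2 -> '2F'

RLE = 18C1F9C1G2F


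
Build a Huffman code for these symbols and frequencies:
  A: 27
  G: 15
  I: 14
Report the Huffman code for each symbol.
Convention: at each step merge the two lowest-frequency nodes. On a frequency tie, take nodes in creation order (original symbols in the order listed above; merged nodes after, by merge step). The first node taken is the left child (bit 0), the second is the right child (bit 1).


Huffman tree construction:
Step 1: Merge I(14) + G(15) = 29
Step 2: Merge A(27) + (I+G)(29) = 56
Read each symbol's code off the tree from the root (left child = 0, right child = 1).

Codes:
  A: 0 (length 1)
  G: 11 (length 2)
  I: 10 (length 2)
Average code length: 85/56 = 1.5179 bits/symbol


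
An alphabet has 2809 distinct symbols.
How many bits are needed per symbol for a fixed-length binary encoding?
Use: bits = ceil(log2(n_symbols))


log2(2809) = 11.4558
Bracket: 2^11 = 2048 < 2809 <= 2^12 = 4096
So ceil(log2(2809)) = 12

bits = ceil(log2(2809)) = ceil(11.4558) = 12 bits


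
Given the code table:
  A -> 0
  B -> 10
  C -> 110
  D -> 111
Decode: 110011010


Decoding:
110 -> C
0 -> A
110 -> C
10 -> B


Result: CACB


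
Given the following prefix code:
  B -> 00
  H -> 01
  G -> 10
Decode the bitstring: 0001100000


Decoding step by step:
Bits 00 -> B
Bits 01 -> H
Bits 10 -> G
Bits 00 -> B
Bits 00 -> B


Decoded message: BHGBB


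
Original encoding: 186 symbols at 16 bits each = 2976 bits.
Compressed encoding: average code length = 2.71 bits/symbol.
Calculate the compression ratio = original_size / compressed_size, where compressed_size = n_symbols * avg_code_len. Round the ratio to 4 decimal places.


original_size = n_symbols * orig_bits = 186 * 16 = 2976 bits
compressed_size = n_symbols * avg_code_len = 186 * 2.71 = 504.06 bits
ratio = original_size / compressed_size = 2976 / 504.06 = 5.9041

Compression ratio = 5.9041


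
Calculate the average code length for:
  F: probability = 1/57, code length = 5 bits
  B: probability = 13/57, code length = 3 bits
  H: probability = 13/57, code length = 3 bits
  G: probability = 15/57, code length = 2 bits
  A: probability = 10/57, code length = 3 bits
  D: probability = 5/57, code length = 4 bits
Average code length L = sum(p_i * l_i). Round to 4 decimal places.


Weighted contributions p_i * l_i:
  F: (1/57) * 5 = 5/57
  B: (13/57) * 3 = 39/57
  H: (13/57) * 3 = 39/57
  G: (15/57) * 2 = 30/57
  A: (10/57) * 3 = 30/57
  D: (5/57) * 4 = 20/57
Sum = (5 + 39 + 39 + 30 + 30 + 20)/57 = 163/57

L = 163/57 = 2.8596 bits/symbol


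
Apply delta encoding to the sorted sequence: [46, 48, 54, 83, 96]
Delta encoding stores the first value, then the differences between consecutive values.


First value: 46
Deltas:
  48 - 46 = 2
  54 - 48 = 6
  83 - 54 = 29
  96 - 83 = 13


Delta encoded: [46, 2, 6, 29, 13]


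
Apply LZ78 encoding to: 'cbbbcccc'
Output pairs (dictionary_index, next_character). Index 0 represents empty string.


LZ78 encoding steps:
Dictionary: {0: ''}
Step 1: w='' (idx 0), next='c' -> output (0, 'c'), add 'c' as idx 1
Step 2: w='' (idx 0), next='b' -> output (0, 'b'), add 'b' as idx 2
Step 3: w='b' (idx 2), next='b' -> output (2, 'b'), add 'bb' as idx 3
Step 4: w='c' (idx 1), next='c' -> output (1, 'c'), add 'cc' as idx 4
Step 5: w='cc' (idx 4), end of input -> output (4, '')


Encoded: [(0, 'c'), (0, 'b'), (2, 'b'), (1, 'c'), (4, '')]


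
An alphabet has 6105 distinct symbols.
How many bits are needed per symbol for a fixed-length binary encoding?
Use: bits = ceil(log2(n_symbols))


log2(6105) = 12.5758
Bracket: 2^12 = 4096 < 6105 <= 2^13 = 8192
So ceil(log2(6105)) = 13

bits = ceil(log2(6105)) = ceil(12.5758) = 13 bits


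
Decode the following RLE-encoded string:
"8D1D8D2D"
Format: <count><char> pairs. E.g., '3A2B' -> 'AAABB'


Expanding each <count><char> pair:
  8D -> 'DDDDDDDD'
  1D -> 'D'
  8D -> 'DDDDDDDD'
  2D -> 'DD'

Decoded = DDDDDDDDDDDDDDDDDDD


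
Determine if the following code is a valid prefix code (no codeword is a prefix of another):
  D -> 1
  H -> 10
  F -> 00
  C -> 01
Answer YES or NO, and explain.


Checking each pair (does one codeword prefix another?):
  D='1' vs H='10': prefix -- VIOLATION

NO -- this is NOT a valid prefix code. D (1) is a prefix of H (10).


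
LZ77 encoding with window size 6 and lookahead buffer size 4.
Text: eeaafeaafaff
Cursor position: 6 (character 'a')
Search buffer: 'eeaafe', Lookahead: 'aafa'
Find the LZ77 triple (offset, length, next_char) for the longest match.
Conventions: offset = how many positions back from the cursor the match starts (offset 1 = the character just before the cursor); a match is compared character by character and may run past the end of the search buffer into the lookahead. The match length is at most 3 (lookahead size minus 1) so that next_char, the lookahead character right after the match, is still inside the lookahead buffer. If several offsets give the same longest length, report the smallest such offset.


Try each offset into the search buffer:
  offset=1 (pos 5, char 'e'): match length 0
  offset=2 (pos 4, char 'f'): match length 0
  offset=3 (pos 3, char 'a'): match length 1
  offset=4 (pos 2, char 'a'): match length 3
  offset=5 (pos 1, char 'e'): match length 0
  offset=6 (pos 0, char 'e'): match length 0
Longest match has length 3 at offset 4.
next_char = character at position 6 + 3 = 9 -> 'a'

Best match: offset=4, length=3 (matching 'aaf' starting at position 2)
LZ77 triple: (4, 3, 'a')


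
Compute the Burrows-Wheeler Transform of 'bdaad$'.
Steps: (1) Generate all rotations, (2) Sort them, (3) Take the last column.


Rotations (sorted):
  0: $bdaad -> last char: d
  1: aad$bd -> last char: d
  2: ad$bda -> last char: a
  3: bdaad$ -> last char: $
  4: d$bdaa -> last char: a
  5: daad$b -> last char: b


BWT = dda$ab


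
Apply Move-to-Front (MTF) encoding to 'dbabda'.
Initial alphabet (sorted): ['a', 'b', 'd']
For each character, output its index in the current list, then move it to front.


MTF encoding:
'd': index 2 in ['a', 'b', 'd'] -> ['d', 'a', 'b']
'b': index 2 in ['d', 'a', 'b'] -> ['b', 'd', 'a']
'a': index 2 in ['b', 'd', 'a'] -> ['a', 'b', 'd']
'b': index 1 in ['a', 'b', 'd'] -> ['b', 'a', 'd']
'd': index 2 in ['b', 'a', 'd'] -> ['d', 'b', 'a']
'a': index 2 in ['d', 'b', 'a'] -> ['a', 'd', 'b']


Output: [2, 2, 2, 1, 2, 2]


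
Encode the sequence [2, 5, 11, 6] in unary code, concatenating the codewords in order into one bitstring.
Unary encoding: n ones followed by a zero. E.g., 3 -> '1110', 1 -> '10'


Encode each number as n ones followed by a terminating 0:
  2 -> 110 (3 bits)
  5 -> 111110 (6 bits)
  11 -> 111111111110 (12 bits)
  6 -> 1111110 (7 bits)
Total length = 3 + 6 + 12 + 7 = 28 bits.

Unary([2, 5, 11, 6]) = 1101111101111111111101111110 (28 bits)


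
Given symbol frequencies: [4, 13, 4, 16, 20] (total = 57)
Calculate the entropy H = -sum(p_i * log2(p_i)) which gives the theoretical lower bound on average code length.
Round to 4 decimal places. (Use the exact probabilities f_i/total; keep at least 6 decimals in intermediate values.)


Per-symbol terms -p_i * log2(p_i) with p_i = f_i/57:
  p = 4/57 = 0.070175: log2(p) = -3.832890, -p*log2(p) = 0.268975
  p = 13/57 = 0.228070: log2(p) = -2.132450, -p*log2(p) = 0.486348
  p = 4/57 = 0.070175: log2(p) = -3.832890, -p*log2(p) = 0.268975
  p = 16/57 = 0.280702: log2(p) = -1.832890, -p*log2(p) = 0.514495
  p = 20/57 = 0.350877: log2(p) = -1.510962, -p*log2(p) = 0.530162
H = 0.268975 + 0.486348 + 0.268975 + 0.514495 + 0.530162 = 2.068955

H = 2.069 bits/symbol


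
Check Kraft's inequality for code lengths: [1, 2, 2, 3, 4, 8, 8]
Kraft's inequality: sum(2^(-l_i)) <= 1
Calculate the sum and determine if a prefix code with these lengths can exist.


Sum = 2^(-1) + 2^(-2) + 2^(-2) + 2^(-3) + 2^(-4) + 2^(-8) + 2^(-8)
    = 0.5 + 0.25 + 0.25 + 0.125 + 0.0625 + 0.00390625 + 0.00390625
    = 306/256 = 1.1953125
Since 1.1953125 > 1, Kraft's inequality is NOT satisfied.
A prefix code with these lengths CANNOT exist.

Kraft sum = 1.1953125. Not satisfied.


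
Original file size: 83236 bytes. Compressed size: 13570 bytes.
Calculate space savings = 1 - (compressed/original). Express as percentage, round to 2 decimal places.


ratio = compressed/original = 13570/83236 = 0.16303
savings = 1 - ratio = 1 - 0.16303 = 0.83697
as a percentage: 0.83697 * 100 = 83.7%

Space savings = 1 - 13570/83236 = 83.7%


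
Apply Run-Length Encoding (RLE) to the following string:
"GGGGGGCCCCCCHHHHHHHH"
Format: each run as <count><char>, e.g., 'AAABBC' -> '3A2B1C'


Scanning runs left to right:
  i=0: run of 'G' x 6 -> '6G'
  i=6: run of 'C' x 6 -> '6C'
  i=12: run of 'H' x 8 -> '8H'

RLE = 6G6C8H


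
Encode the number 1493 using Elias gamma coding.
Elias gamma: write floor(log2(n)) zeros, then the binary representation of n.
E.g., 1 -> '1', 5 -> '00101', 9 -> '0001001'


num_bits = floor(log2(1493)) + 1 = 11
leading_zeros = num_bits - 1 = 10
binary(1493) = 10111010101

Elias gamma(1493) = '0000000000' + '10111010101' = 000000000010111010101 (21 bits)
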